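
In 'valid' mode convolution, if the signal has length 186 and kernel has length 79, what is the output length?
'Valid' mode counts only positions where the kernel fully overlaps the signal: m - n + 1 = 186 - 79 + 1 = 108

108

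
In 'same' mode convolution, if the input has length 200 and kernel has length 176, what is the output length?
'Same' mode returns an output with the same length as the input: 200

200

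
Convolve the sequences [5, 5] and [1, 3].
y[0] = 5×1 = 5; y[1] = 5×3 + 5×1 = 20; y[2] = 5×3 = 15

[5, 20, 15]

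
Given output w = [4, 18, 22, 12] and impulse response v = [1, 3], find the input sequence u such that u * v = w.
Deconvolve w=[4, 18, 22, 12] by v=[1, 3]. Since v[0]=1, solve forward: u[0] = w[0] / 1 = 4; u[1] = (w[1] - 4×3) / 1 = 6; u[2] = (w[2] - 6×3) / 1 = 4. So u = [4, 6, 4]. Check by forward convolution: w[0] = 4×1 = 4; w[1] = 4×3 + 6×1 = 18; w[2] = 6×3 + 4×1 = 22; w[3] = 4×3 = 12

[4, 6, 4]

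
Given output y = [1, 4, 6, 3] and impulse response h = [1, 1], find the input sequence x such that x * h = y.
Deconvolve y=[1, 4, 6, 3] by h=[1, 1]. Since h[0]=1, solve forward: x[0] = y[0] / 1 = 1; x[1] = (y[1] - 1×1) / 1 = 3; x[2] = (y[2] - 3×1) / 1 = 3. So x = [1, 3, 3]. Check by forward convolution: y[0] = 1×1 = 1; y[1] = 1×1 + 3×1 = 4; y[2] = 3×1 + 3×1 = 6; y[3] = 3×1 = 3

[1, 3, 3]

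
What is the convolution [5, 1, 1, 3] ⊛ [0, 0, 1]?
y[0] = 5×0 = 0; y[1] = 5×0 + 1×0 = 0; y[2] = 5×1 + 1×0 + 1×0 = 5; y[3] = 1×1 + 1×0 + 3×0 = 1; y[4] = 1×1 + 3×0 = 1; y[5] = 3×1 = 3

[0, 0, 5, 1, 1, 3]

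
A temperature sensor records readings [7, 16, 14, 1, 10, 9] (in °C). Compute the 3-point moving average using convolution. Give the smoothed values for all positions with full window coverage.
3-point moving average kernel = [1, 1, 1]. Apply in 'valid' mode (full window coverage): avg[0] = (7 + 16 + 14) / 3 = 12.33; avg[1] = (16 + 14 + 1) / 3 = 10.33; avg[2] = (14 + 1 + 10) / 3 = 8.33; avg[3] = (1 + 10 + 9) / 3 = 6.67. Smoothed values: [12.33, 10.33, 8.33, 6.67]

[12.33, 10.33, 8.33, 6.67]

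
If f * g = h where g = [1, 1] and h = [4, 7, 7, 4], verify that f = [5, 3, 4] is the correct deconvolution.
Forward-compute [5, 3, 4] * [1, 1]: h[0] = 5×1 = 5; h[1] = 5×1 + 3×1 = 8; h[2] = 3×1 + 4×1 = 7; h[3] = 4×1 = 4 → [5, 8, 7, 4]. Does not match given h = [4, 7, 7, 4].

Not verified. [5, 3, 4] * [1, 1] = [5, 8, 7, 4], which differs from [4, 7, 7, 4] at index 0.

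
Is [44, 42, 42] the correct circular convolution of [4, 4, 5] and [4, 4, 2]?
Recompute circular convolution of [4, 4, 5] and [4, 4, 2]: y[0] = 4×4 + 4×2 + 5×4 = 44; y[1] = 4×4 + 4×4 + 5×2 = 42; y[2] = 4×2 + 4×4 + 5×4 = 44 → [44, 42, 44]. Compare to given [44, 42, 42]: they differ at index 2: given 42, correct 44, so answer: No

No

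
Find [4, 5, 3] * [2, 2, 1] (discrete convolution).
y[0] = 4×2 = 8; y[1] = 4×2 + 5×2 = 18; y[2] = 4×1 + 5×2 + 3×2 = 20; y[3] = 5×1 + 3×2 = 11; y[4] = 3×1 = 3

[8, 18, 20, 11, 3]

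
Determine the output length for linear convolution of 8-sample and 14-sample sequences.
Linear/full convolution length: m + n - 1 = 8 + 14 - 1 = 21

21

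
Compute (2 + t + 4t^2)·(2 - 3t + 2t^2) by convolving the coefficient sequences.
Ascending coefficients: a = [2, 1, 4], b = [2, -3, 2]. c[0] = 2×2 = 4; c[1] = 2×-3 + 1×2 = -4; c[2] = 2×2 + 1×-3 + 4×2 = 9; c[3] = 1×2 + 4×-3 = -10; c[4] = 4×2 = 8. Result coefficients: [4, -4, 9, -10, 8] → 4 - 4t + 9t^2 - 10t^3 + 8t^4

4 - 4t + 9t^2 - 10t^3 + 8t^4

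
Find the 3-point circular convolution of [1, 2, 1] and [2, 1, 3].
Use y[k] = Σ_j s[j]·t[(k-j) mod 3]. y[0] = 1×2 + 2×3 + 1×1 = 9; y[1] = 1×1 + 2×2 + 1×3 = 8; y[2] = 1×3 + 2×1 + 1×2 = 7. Result: [9, 8, 7]

[9, 8, 7]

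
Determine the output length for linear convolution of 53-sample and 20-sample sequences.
Linear/full convolution length: m + n - 1 = 53 + 20 - 1 = 72

72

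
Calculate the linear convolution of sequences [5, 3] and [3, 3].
y[0] = 5×3 = 15; y[1] = 5×3 + 3×3 = 24; y[2] = 3×3 = 9

[15, 24, 9]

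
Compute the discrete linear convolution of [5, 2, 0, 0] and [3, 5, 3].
y[0] = 5×3 = 15; y[1] = 5×5 + 2×3 = 31; y[2] = 5×3 + 2×5 + 0×3 = 25; y[3] = 2×3 + 0×5 + 0×3 = 6; y[4] = 0×3 + 0×5 = 0; y[5] = 0×3 = 0

[15, 31, 25, 6, 0, 0]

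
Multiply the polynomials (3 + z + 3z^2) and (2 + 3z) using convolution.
Ascending coefficients: a = [3, 1, 3], b = [2, 3]. c[0] = 3×2 = 6; c[1] = 3×3 + 1×2 = 11; c[2] = 1×3 + 3×2 = 9; c[3] = 3×3 = 9. Result coefficients: [6, 11, 9, 9] → 6 + 11z + 9z^2 + 9z^3

6 + 11z + 9z^2 + 9z^3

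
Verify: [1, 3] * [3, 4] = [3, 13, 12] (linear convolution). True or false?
Recompute linear convolution of [1, 3] and [3, 4]: y[0] = 1×3 = 3; y[1] = 1×4 + 3×3 = 13; y[2] = 3×4 = 12 → [3, 13, 12]. Given [3, 13, 12] matches, so answer: Yes

Yes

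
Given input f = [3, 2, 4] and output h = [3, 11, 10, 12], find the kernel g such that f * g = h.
Output length 4 = len(f) + len(g) - 1 ⇒ len(g) = 2. Solve g forward using g[k] = (h[k] - Σ_{i≥1} f[i]·g[k-i]) / f[0]: g[0] = h[0] / f[0] = 3 / 3 = 1; g[1] = (h[1] - 2×1) / f[0] = (11 - 2×1) / 3 = 3. So g = [1, 3]. Forward-check [3, 2, 4] * [1, 3]: h[0] = 3×1 = 3; h[1] = 3×3 + 2×1 = 11; h[2] = 2×3 + 4×1 = 10; h[3] = 4×3 = 12 → [3, 11, 10, 12] ✓

[1, 3]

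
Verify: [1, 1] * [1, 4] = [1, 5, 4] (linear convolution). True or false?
Recompute linear convolution of [1, 1] and [1, 4]: y[0] = 1×1 = 1; y[1] = 1×4 + 1×1 = 5; y[2] = 1×4 = 4 → [1, 5, 4]. Given [1, 5, 4] matches, so answer: Yes

Yes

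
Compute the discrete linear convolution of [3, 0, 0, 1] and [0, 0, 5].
y[0] = 3×0 = 0; y[1] = 3×0 + 0×0 = 0; y[2] = 3×5 + 0×0 + 0×0 = 15; y[3] = 0×5 + 0×0 + 1×0 = 0; y[4] = 0×5 + 1×0 = 0; y[5] = 1×5 = 5

[0, 0, 15, 0, 0, 5]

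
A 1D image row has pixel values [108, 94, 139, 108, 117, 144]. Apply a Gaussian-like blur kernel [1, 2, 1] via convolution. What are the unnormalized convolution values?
Convolve image row [108, 94, 139, 108, 117, 144] with kernel [1, 2, 1]: y[0] = 108×1 = 108; y[1] = 108×2 + 94×1 = 310; y[2] = 108×1 + 94×2 + 139×1 = 435; y[3] = 94×1 + 139×2 + 108×1 = 480; y[4] = 139×1 + 108×2 + 117×1 = 472; y[5] = 108×1 + 117×2 + 144×1 = 486; y[6] = 117×1 + 144×2 = 405; y[7] = 144×1 = 144 → [108, 310, 435, 480, 472, 486, 405, 144]. Normalization factor = sum(kernel) = 4.

[108, 310, 435, 480, 472, 486, 405, 144]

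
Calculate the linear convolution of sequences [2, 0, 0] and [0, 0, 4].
y[0] = 2×0 = 0; y[1] = 2×0 + 0×0 = 0; y[2] = 2×4 + 0×0 + 0×0 = 8; y[3] = 0×4 + 0×0 = 0; y[4] = 0×4 = 0

[0, 0, 8, 0, 0]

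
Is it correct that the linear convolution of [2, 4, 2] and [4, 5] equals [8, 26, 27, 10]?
Recompute linear convolution of [2, 4, 2] and [4, 5]: y[0] = 2×4 = 8; y[1] = 2×5 + 4×4 = 26; y[2] = 4×5 + 2×4 = 28; y[3] = 2×5 = 10 → [8, 26, 28, 10]. Compare to given [8, 26, 27, 10]: they differ at index 2: given 27, correct 28, so answer: No

No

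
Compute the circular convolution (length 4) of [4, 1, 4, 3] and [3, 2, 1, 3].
Use y[k] = Σ_j u[j]·v[(k-j) mod 4]. y[0] = 4×3 + 1×3 + 4×1 + 3×2 = 25; y[1] = 4×2 + 1×3 + 4×3 + 3×1 = 26; y[2] = 4×1 + 1×2 + 4×3 + 3×3 = 27; y[3] = 4×3 + 1×1 + 4×2 + 3×3 = 30. Result: [25, 26, 27, 30]

[25, 26, 27, 30]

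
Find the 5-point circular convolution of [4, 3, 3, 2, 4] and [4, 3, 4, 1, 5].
Use y[k] = Σ_j x[j]·h[(k-j) mod 5]. y[0] = 4×4 + 3×5 + 3×1 + 2×4 + 4×3 = 54; y[1] = 4×3 + 3×4 + 3×5 + 2×1 + 4×4 = 57; y[2] = 4×4 + 3×3 + 3×4 + 2×5 + 4×1 = 51; y[3] = 4×1 + 3×4 + 3×3 + 2×4 + 4×5 = 53; y[4] = 4×5 + 3×1 + 3×4 + 2×3 + 4×4 = 57. Result: [54, 57, 51, 53, 57]

[54, 57, 51, 53, 57]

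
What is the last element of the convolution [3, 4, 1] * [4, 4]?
Use y[k] = Σ_i a[i]·b[k-i] at k=3. y[3] = 1×4 = 4

4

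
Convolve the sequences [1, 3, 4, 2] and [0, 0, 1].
y[0] = 1×0 = 0; y[1] = 1×0 + 3×0 = 0; y[2] = 1×1 + 3×0 + 4×0 = 1; y[3] = 3×1 + 4×0 + 2×0 = 3; y[4] = 4×1 + 2×0 = 4; y[5] = 2×1 = 2

[0, 0, 1, 3, 4, 2]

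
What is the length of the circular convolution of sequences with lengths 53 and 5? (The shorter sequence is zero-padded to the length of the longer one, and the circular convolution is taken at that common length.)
Circular convolution (zero-padding the shorter input) has length max(m, n) = max(53, 5) = 53

53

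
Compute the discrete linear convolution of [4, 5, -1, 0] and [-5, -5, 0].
y[0] = 4×-5 = -20; y[1] = 4×-5 + 5×-5 = -45; y[2] = 4×0 + 5×-5 + -1×-5 = -20; y[3] = 5×0 + -1×-5 + 0×-5 = 5; y[4] = -1×0 + 0×-5 = 0; y[5] = 0×0 = 0

[-20, -45, -20, 5, 0, 0]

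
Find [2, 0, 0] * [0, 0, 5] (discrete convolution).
y[0] = 2×0 = 0; y[1] = 2×0 + 0×0 = 0; y[2] = 2×5 + 0×0 + 0×0 = 10; y[3] = 0×5 + 0×0 = 0; y[4] = 0×5 = 0

[0, 0, 10, 0, 0]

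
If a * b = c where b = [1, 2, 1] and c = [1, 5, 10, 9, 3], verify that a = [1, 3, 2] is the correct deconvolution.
Forward-compute [1, 3, 2] * [1, 2, 1]: c[0] = 1×1 = 1; c[1] = 1×2 + 3×1 = 5; c[2] = 1×1 + 3×2 + 2×1 = 9; c[3] = 3×1 + 2×2 = 7; c[4] = 2×1 = 2 → [1, 5, 9, 7, 2]. Does not match given c = [1, 5, 10, 9, 3].

Not verified. [1, 3, 2] * [1, 2, 1] = [1, 5, 9, 7, 2], which differs from [1, 5, 10, 9, 3] at index 2.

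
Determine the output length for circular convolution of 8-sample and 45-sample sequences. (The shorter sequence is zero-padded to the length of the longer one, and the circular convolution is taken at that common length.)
Circular convolution (zero-padding the shorter input) has length max(m, n) = max(8, 45) = 45

45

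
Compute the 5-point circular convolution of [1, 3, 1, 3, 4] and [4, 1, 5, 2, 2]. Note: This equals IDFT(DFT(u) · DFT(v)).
Either evaluate y[k] = Σ_j u[j]·v[(k-j) mod 5] directly, or use IDFT(DFT(u) · DFT(v)). y[0] = 1×4 + 3×2 + 1×2 + 3×5 + 4×1 = 31; y[1] = 1×1 + 3×4 + 1×2 + 3×2 + 4×5 = 41; y[2] = 1×5 + 3×1 + 1×4 + 3×2 + 4×2 = 26; y[3] = 1×2 + 3×5 + 1×1 + 3×4 + 4×2 = 38; y[4] = 1×2 + 3×2 + 1×5 + 3×1 + 4×4 = 32. Result: [31, 41, 26, 38, 32]

[31, 41, 26, 38, 32]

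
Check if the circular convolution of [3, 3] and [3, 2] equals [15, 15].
Recompute circular convolution of [3, 3] and [3, 2]: y[0] = 3×3 + 3×2 = 15; y[1] = 3×2 + 3×3 = 15 → [15, 15]. Given [15, 15] matches, so answer: Yes

Yes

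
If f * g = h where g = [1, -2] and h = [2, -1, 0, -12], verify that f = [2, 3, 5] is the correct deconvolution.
Forward-compute [2, 3, 5] * [1, -2]: h[0] = 2×1 = 2; h[1] = 2×-2 + 3×1 = -1; h[2] = 3×-2 + 5×1 = -1; h[3] = 5×-2 = -10 → [2, -1, -1, -10]. Does not match given h = [2, -1, 0, -12].

Not verified. [2, 3, 5] * [1, -2] = [2, -1, -1, -10], which differs from [2, -1, 0, -12] at index 2.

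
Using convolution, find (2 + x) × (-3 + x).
Ascending coefficients: a = [2, 1], b = [-3, 1]. c[0] = 2×-3 = -6; c[1] = 2×1 + 1×-3 = -1; c[2] = 1×1 = 1. Result coefficients: [-6, -1, 1] → -6 - x + x^2

-6 - x + x^2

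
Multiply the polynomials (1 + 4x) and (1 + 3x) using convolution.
Ascending coefficients: a = [1, 4], b = [1, 3]. c[0] = 1×1 = 1; c[1] = 1×3 + 4×1 = 7; c[2] = 4×3 = 12. Result coefficients: [1, 7, 12] → 1 + 7x + 12x^2

1 + 7x + 12x^2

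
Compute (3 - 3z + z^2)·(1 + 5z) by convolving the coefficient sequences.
Ascending coefficients: a = [3, -3, 1], b = [1, 5]. c[0] = 3×1 = 3; c[1] = 3×5 + -3×1 = 12; c[2] = -3×5 + 1×1 = -14; c[3] = 1×5 = 5. Result coefficients: [3, 12, -14, 5] → 3 + 12z - 14z^2 + 5z^3

3 + 12z - 14z^2 + 5z^3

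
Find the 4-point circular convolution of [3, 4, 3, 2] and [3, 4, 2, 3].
Use y[k] = Σ_j x[j]·h[(k-j) mod 4]. y[0] = 3×3 + 4×3 + 3×2 + 2×4 = 35; y[1] = 3×4 + 4×3 + 3×3 + 2×2 = 37; y[2] = 3×2 + 4×4 + 3×3 + 2×3 = 37; y[3] = 3×3 + 4×2 + 3×4 + 2×3 = 35. Result: [35, 37, 37, 35]

[35, 37, 37, 35]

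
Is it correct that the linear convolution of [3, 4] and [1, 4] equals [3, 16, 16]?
Recompute linear convolution of [3, 4] and [1, 4]: y[0] = 3×1 = 3; y[1] = 3×4 + 4×1 = 16; y[2] = 4×4 = 16 → [3, 16, 16]. Given [3, 16, 16] matches, so answer: Yes

Yes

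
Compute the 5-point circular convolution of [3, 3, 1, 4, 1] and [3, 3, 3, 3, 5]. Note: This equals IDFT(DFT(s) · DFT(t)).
Either evaluate y[k] = Σ_j s[j]·t[(k-j) mod 5] directly, or use IDFT(DFT(s) · DFT(t)). y[0] = 3×3 + 3×5 + 1×3 + 4×3 + 1×3 = 42; y[1] = 3×3 + 3×3 + 1×5 + 4×3 + 1×3 = 38; y[2] = 3×3 + 3×3 + 1×3 + 4×5 + 1×3 = 44; y[3] = 3×3 + 3×3 + 1×3 + 4×3 + 1×5 = 38; y[4] = 3×5 + 3×3 + 1×3 + 4×3 + 1×3 = 42. Result: [42, 38, 44, 38, 42]

[42, 38, 44, 38, 42]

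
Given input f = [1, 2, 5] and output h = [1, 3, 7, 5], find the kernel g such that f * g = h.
Output length 4 = len(f) + len(g) - 1 ⇒ len(g) = 2. Solve g forward using g[k] = (h[k] - Σ_{i≥1} f[i]·g[k-i]) / f[0]: g[0] = h[0] / f[0] = 1 / 1 = 1; g[1] = (h[1] - 2×1) / f[0] = (3 - 2×1) / 1 = 1. So g = [1, 1]. Forward-check [1, 2, 5] * [1, 1]: h[0] = 1×1 = 1; h[1] = 1×1 + 2×1 = 3; h[2] = 2×1 + 5×1 = 7; h[3] = 5×1 = 5 → [1, 3, 7, 5] ✓

[1, 1]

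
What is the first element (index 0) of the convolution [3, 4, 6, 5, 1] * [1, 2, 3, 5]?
Use y[k] = Σ_i a[i]·b[k-i] at k=0. y[0] = 3×1 = 3

3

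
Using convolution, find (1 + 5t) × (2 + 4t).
Ascending coefficients: a = [1, 5], b = [2, 4]. c[0] = 1×2 = 2; c[1] = 1×4 + 5×2 = 14; c[2] = 5×4 = 20. Result coefficients: [2, 14, 20] → 2 + 14t + 20t^2

2 + 14t + 20t^2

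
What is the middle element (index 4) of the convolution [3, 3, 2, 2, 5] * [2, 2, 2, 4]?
Use y[k] = Σ_i a[i]·b[k-i] at k=4. y[4] = 3×4 + 2×2 + 2×2 + 5×2 = 30

30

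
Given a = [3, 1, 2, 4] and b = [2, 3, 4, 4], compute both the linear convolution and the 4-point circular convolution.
Linear: y_lin[0] = 3×2 = 6; y_lin[1] = 3×3 + 1×2 = 11; y_lin[2] = 3×4 + 1×3 + 2×2 = 19; y_lin[3] = 3×4 + 1×4 + 2×3 + 4×2 = 30; y_lin[4] = 1×4 + 2×4 + 4×3 = 24; y_lin[5] = 2×4 + 4×4 = 24; y_lin[6] = 4×4 = 16 → [6, 11, 19, 30, 24, 24, 16]. Circular (length 4): y[0] = 3×2 + 1×4 + 2×4 + 4×3 = 30; y[1] = 3×3 + 1×2 + 2×4 + 4×4 = 35; y[2] = 3×4 + 1×3 + 2×2 + 4×4 = 35; y[3] = 3×4 + 1×4 + 2×3 + 4×2 = 30 → [30, 35, 35, 30]

Linear: [6, 11, 19, 30, 24, 24, 16], Circular: [30, 35, 35, 30]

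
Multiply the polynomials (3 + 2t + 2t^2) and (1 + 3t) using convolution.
Ascending coefficients: a = [3, 2, 2], b = [1, 3]. c[0] = 3×1 = 3; c[1] = 3×3 + 2×1 = 11; c[2] = 2×3 + 2×1 = 8; c[3] = 2×3 = 6. Result coefficients: [3, 11, 8, 6] → 3 + 11t + 8t^2 + 6t^3

3 + 11t + 8t^2 + 6t^3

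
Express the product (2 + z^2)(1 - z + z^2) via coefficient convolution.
Ascending coefficients: a = [2, 0, 1], b = [1, -1, 1]. c[0] = 2×1 = 2; c[1] = 2×-1 + 0×1 = -2; c[2] = 2×1 + 0×-1 + 1×1 = 3; c[3] = 0×1 + 1×-1 = -1; c[4] = 1×1 = 1. Result coefficients: [2, -2, 3, -1, 1] → 2 - 2z + 3z^2 - z^3 + z^4

2 - 2z + 3z^2 - z^3 + z^4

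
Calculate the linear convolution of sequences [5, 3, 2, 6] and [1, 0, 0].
y[0] = 5×1 = 5; y[1] = 5×0 + 3×1 = 3; y[2] = 5×0 + 3×0 + 2×1 = 2; y[3] = 3×0 + 2×0 + 6×1 = 6; y[4] = 2×0 + 6×0 = 0; y[5] = 6×0 = 0

[5, 3, 2, 6, 0, 0]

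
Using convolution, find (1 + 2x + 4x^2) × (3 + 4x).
Ascending coefficients: a = [1, 2, 4], b = [3, 4]. c[0] = 1×3 = 3; c[1] = 1×4 + 2×3 = 10; c[2] = 2×4 + 4×3 = 20; c[3] = 4×4 = 16. Result coefficients: [3, 10, 20, 16] → 3 + 10x + 20x^2 + 16x^3

3 + 10x + 20x^2 + 16x^3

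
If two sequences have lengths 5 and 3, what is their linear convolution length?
Linear/full convolution length: m + n - 1 = 5 + 3 - 1 = 7

7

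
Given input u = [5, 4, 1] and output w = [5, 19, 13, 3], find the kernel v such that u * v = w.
Output length 4 = len(u) + len(v) - 1 ⇒ len(v) = 2. Solve v forward using v[k] = (w[k] - Σ_{i≥1} u[i]·v[k-i]) / u[0]: v[0] = w[0] / u[0] = 5 / 5 = 1; v[1] = (w[1] - 4×1) / u[0] = (19 - 4×1) / 5 = 3. So v = [1, 3]. Forward-check [5, 4, 1] * [1, 3]: w[0] = 5×1 = 5; w[1] = 5×3 + 4×1 = 19; w[2] = 4×3 + 1×1 = 13; w[3] = 1×3 = 3 → [5, 19, 13, 3] ✓

[1, 3]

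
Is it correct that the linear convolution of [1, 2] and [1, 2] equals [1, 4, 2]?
Recompute linear convolution of [1, 2] and [1, 2]: y[0] = 1×1 = 1; y[1] = 1×2 + 2×1 = 4; y[2] = 2×2 = 4 → [1, 4, 4]. Compare to given [1, 4, 2]: they differ at index 2: given 2, correct 4, so answer: No

No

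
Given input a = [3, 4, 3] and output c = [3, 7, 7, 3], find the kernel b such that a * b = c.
Output length 4 = len(a) + len(b) - 1 ⇒ len(b) = 2. Solve b forward using b[k] = (c[k] - Σ_{i≥1} a[i]·b[k-i]) / a[0]: b[0] = c[0] / a[0] = 3 / 3 = 1; b[1] = (c[1] - 4×1) / a[0] = (7 - 4×1) / 3 = 1. So b = [1, 1]. Forward-check [3, 4, 3] * [1, 1]: c[0] = 3×1 = 3; c[1] = 3×1 + 4×1 = 7; c[2] = 4×1 + 3×1 = 7; c[3] = 3×1 = 3 → [3, 7, 7, 3] ✓

[1, 1]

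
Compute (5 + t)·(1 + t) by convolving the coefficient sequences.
Ascending coefficients: a = [5, 1], b = [1, 1]. c[0] = 5×1 = 5; c[1] = 5×1 + 1×1 = 6; c[2] = 1×1 = 1. Result coefficients: [5, 6, 1] → 5 + 6t + t^2

5 + 6t + t^2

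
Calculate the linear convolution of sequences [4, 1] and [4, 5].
y[0] = 4×4 = 16; y[1] = 4×5 + 1×4 = 24; y[2] = 1×5 = 5

[16, 24, 5]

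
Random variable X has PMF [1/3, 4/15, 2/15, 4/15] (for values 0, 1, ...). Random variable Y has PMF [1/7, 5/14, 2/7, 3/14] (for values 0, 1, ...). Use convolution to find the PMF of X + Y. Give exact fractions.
P(X+Y=k) = Σ_i P(X=i)·P(Y=k-i) — a convolution of [1/3, 4/15, 2/15, 4/15] and [1/7, 5/14, 2/7, 3/14]. P(X+Y=0) = (1/3)×(1/7) = 1/21; P(X+Y=1) = (1/3)×(5/14) + (4/15)×(1/7) = 5/42 + 4/105 = 11/70; P(X+Y=2) = (1/3)×(2/7) + (4/15)×(5/14) + (2/15)×(1/7) = 2/21 + 2/21 + 2/105 = 22/105; P(X+Y=3) = (1/3)×(3/14) + (4/15)×(2/7) + (2/15)×(5/14) + (4/15)×(1/7) = 1/14 + 8/105 + 1/21 + 4/105 = 7/30; P(X+Y=4) = (4/15)×(3/14) + (2/15)×(2/7) + (4/15)×(5/14) = 2/35 + 4/105 + 2/21 = 4/21; P(X+Y=5) = (2/15)×(3/14) + (4/15)×(2/7) = 1/35 + 8/105 = 11/105; P(X+Y=6) = (4/15)×(3/14) = 2/35. PMF: [1/21, 11/70, 22/105, 7/30, 4/21, 11/105, 2/35] (sums to 1 ✓)

[1/21, 11/70, 22/105, 7/30, 4/21, 11/105, 2/35]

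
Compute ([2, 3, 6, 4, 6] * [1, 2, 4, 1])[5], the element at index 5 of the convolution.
Use y[k] = Σ_i a[i]·b[k-i] at k=5. y[5] = 6×1 + 4×4 + 6×2 = 34

34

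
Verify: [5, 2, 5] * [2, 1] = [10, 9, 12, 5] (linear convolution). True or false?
Recompute linear convolution of [5, 2, 5] and [2, 1]: y[0] = 5×2 = 10; y[1] = 5×1 + 2×2 = 9; y[2] = 2×1 + 5×2 = 12; y[3] = 5×1 = 5 → [10, 9, 12, 5]. Given [10, 9, 12, 5] matches, so answer: Yes

Yes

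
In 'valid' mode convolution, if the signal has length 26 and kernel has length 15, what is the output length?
'Valid' mode counts only positions where the kernel fully overlaps the signal: m - n + 1 = 26 - 15 + 1 = 12

12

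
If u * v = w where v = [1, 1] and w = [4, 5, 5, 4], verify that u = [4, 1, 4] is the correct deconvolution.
Forward-compute [4, 1, 4] * [1, 1]: w[0] = 4×1 = 4; w[1] = 4×1 + 1×1 = 5; w[2] = 1×1 + 4×1 = 5; w[3] = 4×1 = 4 → [4, 5, 5, 4]. Matches given w = [4, 5, 5, 4], so verified.

Verified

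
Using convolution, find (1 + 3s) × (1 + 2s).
Ascending coefficients: a = [1, 3], b = [1, 2]. c[0] = 1×1 = 1; c[1] = 1×2 + 3×1 = 5; c[2] = 3×2 = 6. Result coefficients: [1, 5, 6] → 1 + 5s + 6s^2

1 + 5s + 6s^2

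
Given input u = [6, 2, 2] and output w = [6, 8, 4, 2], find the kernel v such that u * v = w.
Output length 4 = len(u) + len(v) - 1 ⇒ len(v) = 2. Solve v forward using v[k] = (w[k] - Σ_{i≥1} u[i]·v[k-i]) / u[0]: v[0] = w[0] / u[0] = 6 / 6 = 1; v[1] = (w[1] - 2×1) / u[0] = (8 - 2×1) / 6 = 1. So v = [1, 1]. Forward-check [6, 2, 2] * [1, 1]: w[0] = 6×1 = 6; w[1] = 6×1 + 2×1 = 8; w[2] = 2×1 + 2×1 = 4; w[3] = 2×1 = 2 → [6, 8, 4, 2] ✓

[1, 1]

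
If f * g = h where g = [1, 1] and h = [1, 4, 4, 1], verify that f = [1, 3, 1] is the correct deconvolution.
Forward-compute [1, 3, 1] * [1, 1]: h[0] = 1×1 = 1; h[1] = 1×1 + 3×1 = 4; h[2] = 3×1 + 1×1 = 4; h[3] = 1×1 = 1 → [1, 4, 4, 1]. Matches given h = [1, 4, 4, 1], so verified.

Verified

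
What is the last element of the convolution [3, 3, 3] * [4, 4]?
Use y[k] = Σ_i a[i]·b[k-i] at k=3. y[3] = 3×4 = 12

12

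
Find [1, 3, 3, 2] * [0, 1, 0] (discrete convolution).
y[0] = 1×0 = 0; y[1] = 1×1 + 3×0 = 1; y[2] = 1×0 + 3×1 + 3×0 = 3; y[3] = 3×0 + 3×1 + 2×0 = 3; y[4] = 3×0 + 2×1 = 2; y[5] = 2×0 = 0

[0, 1, 3, 3, 2, 0]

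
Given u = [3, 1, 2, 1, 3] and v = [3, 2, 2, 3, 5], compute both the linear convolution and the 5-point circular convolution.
Linear: y_lin[0] = 3×3 = 9; y_lin[1] = 3×2 + 1×3 = 9; y_lin[2] = 3×2 + 1×2 + 2×3 = 14; y_lin[3] = 3×3 + 1×2 + 2×2 + 1×3 = 18; y_lin[4] = 3×5 + 1×3 + 2×2 + 1×2 + 3×3 = 33; y_lin[5] = 1×5 + 2×3 + 1×2 + 3×2 = 19; y_lin[6] = 2×5 + 1×3 + 3×2 = 19; y_lin[7] = 1×5 + 3×3 = 14; y_lin[8] = 3×5 = 15 → [9, 9, 14, 18, 33, 19, 19, 14, 15]. Circular (length 5): y[0] = 3×3 + 1×5 + 2×3 + 1×2 + 3×2 = 28; y[1] = 3×2 + 1×3 + 2×5 + 1×3 + 3×2 = 28; y[2] = 3×2 + 1×2 + 2×3 + 1×5 + 3×3 = 28; y[3] = 3×3 + 1×2 + 2×2 + 1×3 + 3×5 = 33; y[4] = 3×5 + 1×3 + 2×2 + 1×2 + 3×3 = 33 → [28, 28, 28, 33, 33]

Linear: [9, 9, 14, 18, 33, 19, 19, 14, 15], Circular: [28, 28, 28, 33, 33]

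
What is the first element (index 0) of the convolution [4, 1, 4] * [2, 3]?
Use y[k] = Σ_i a[i]·b[k-i] at k=0. y[0] = 4×2 = 8

8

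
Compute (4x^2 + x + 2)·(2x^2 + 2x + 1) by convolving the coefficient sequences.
Ascending coefficients: a = [2, 1, 4], b = [1, 2, 2]. c[0] = 2×1 = 2; c[1] = 2×2 + 1×1 = 5; c[2] = 2×2 + 1×2 + 4×1 = 10; c[3] = 1×2 + 4×2 = 10; c[4] = 4×2 = 8. Result coefficients: [2, 5, 10, 10, 8] → 8x^4 + 10x^3 + 10x^2 + 5x + 2

8x^4 + 10x^3 + 10x^2 + 5x + 2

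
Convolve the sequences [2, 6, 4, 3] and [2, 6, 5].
y[0] = 2×2 = 4; y[1] = 2×6 + 6×2 = 24; y[2] = 2×5 + 6×6 + 4×2 = 54; y[3] = 6×5 + 4×6 + 3×2 = 60; y[4] = 4×5 + 3×6 = 38; y[5] = 3×5 = 15

[4, 24, 54, 60, 38, 15]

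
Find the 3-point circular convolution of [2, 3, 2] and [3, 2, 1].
Use y[k] = Σ_j s[j]·t[(k-j) mod 3]. y[0] = 2×3 + 3×1 + 2×2 = 13; y[1] = 2×2 + 3×3 + 2×1 = 15; y[2] = 2×1 + 3×2 + 2×3 = 14. Result: [13, 15, 14]

[13, 15, 14]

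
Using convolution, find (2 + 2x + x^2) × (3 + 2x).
Ascending coefficients: a = [2, 2, 1], b = [3, 2]. c[0] = 2×3 = 6; c[1] = 2×2 + 2×3 = 10; c[2] = 2×2 + 1×3 = 7; c[3] = 1×2 = 2. Result coefficients: [6, 10, 7, 2] → 6 + 10x + 7x^2 + 2x^3

6 + 10x + 7x^2 + 2x^3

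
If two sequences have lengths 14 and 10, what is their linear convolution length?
Linear/full convolution length: m + n - 1 = 14 + 10 - 1 = 23

23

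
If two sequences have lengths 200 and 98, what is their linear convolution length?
Linear/full convolution length: m + n - 1 = 200 + 98 - 1 = 297

297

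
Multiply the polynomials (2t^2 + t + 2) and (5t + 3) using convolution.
Ascending coefficients: a = [2, 1, 2], b = [3, 5]. c[0] = 2×3 = 6; c[1] = 2×5 + 1×3 = 13; c[2] = 1×5 + 2×3 = 11; c[3] = 2×5 = 10. Result coefficients: [6, 13, 11, 10] → 10t^3 + 11t^2 + 13t + 6

10t^3 + 11t^2 + 13t + 6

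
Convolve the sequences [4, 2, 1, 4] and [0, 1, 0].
y[0] = 4×0 = 0; y[1] = 4×1 + 2×0 = 4; y[2] = 4×0 + 2×1 + 1×0 = 2; y[3] = 2×0 + 1×1 + 4×0 = 1; y[4] = 1×0 + 4×1 = 4; y[5] = 4×0 = 0

[0, 4, 2, 1, 4, 0]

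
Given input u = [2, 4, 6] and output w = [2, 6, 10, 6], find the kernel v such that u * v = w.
Output length 4 = len(u) + len(v) - 1 ⇒ len(v) = 2. Solve v forward using v[k] = (w[k] - Σ_{i≥1} u[i]·v[k-i]) / u[0]: v[0] = w[0] / u[0] = 2 / 2 = 1; v[1] = (w[1] - 4×1) / u[0] = (6 - 4×1) / 2 = 1. So v = [1, 1]. Forward-check [2, 4, 6] * [1, 1]: w[0] = 2×1 = 2; w[1] = 2×1 + 4×1 = 6; w[2] = 4×1 + 6×1 = 10; w[3] = 6×1 = 6 → [2, 6, 10, 6] ✓

[1, 1]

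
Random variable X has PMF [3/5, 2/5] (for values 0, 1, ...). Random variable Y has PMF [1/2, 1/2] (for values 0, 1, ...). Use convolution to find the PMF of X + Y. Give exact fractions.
P(X+Y=k) = Σ_i P(X=i)·P(Y=k-i) — a convolution of [3/5, 2/5] and [1/2, 1/2]. P(X+Y=0) = (3/5)×(1/2) = 3/10; P(X+Y=1) = (3/5)×(1/2) + (2/5)×(1/2) = 3/10 + 1/5 = 1/2; P(X+Y=2) = (2/5)×(1/2) = 1/5. PMF: [3/10, 1/2, 1/5] (sums to 1 ✓)

[3/10, 1/2, 1/5]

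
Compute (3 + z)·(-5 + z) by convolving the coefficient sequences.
Ascending coefficients: a = [3, 1], b = [-5, 1]. c[0] = 3×-5 = -15; c[1] = 3×1 + 1×-5 = -2; c[2] = 1×1 = 1. Result coefficients: [-15, -2, 1] → -15 - 2z + z^2

-15 - 2z + z^2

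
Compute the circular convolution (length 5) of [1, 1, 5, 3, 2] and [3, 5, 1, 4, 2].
Use y[k] = Σ_j f[j]·g[(k-j) mod 5]. y[0] = 1×3 + 1×2 + 5×4 + 3×1 + 2×5 = 38; y[1] = 1×5 + 1×3 + 5×2 + 3×4 + 2×1 = 32; y[2] = 1×1 + 1×5 + 5×3 + 3×2 + 2×4 = 35; y[3] = 1×4 + 1×1 + 5×5 + 3×3 + 2×2 = 43; y[4] = 1×2 + 1×4 + 5×1 + 3×5 + 2×3 = 32. Result: [38, 32, 35, 43, 32]

[38, 32, 35, 43, 32]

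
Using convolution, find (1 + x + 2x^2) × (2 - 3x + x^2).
Ascending coefficients: a = [1, 1, 2], b = [2, -3, 1]. c[0] = 1×2 = 2; c[1] = 1×-3 + 1×2 = -1; c[2] = 1×1 + 1×-3 + 2×2 = 2; c[3] = 1×1 + 2×-3 = -5; c[4] = 2×1 = 2. Result coefficients: [2, -1, 2, -5, 2] → 2 - x + 2x^2 - 5x^3 + 2x^4

2 - x + 2x^2 - 5x^3 + 2x^4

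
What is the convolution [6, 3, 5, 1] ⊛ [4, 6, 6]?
y[0] = 6×4 = 24; y[1] = 6×6 + 3×4 = 48; y[2] = 6×6 + 3×6 + 5×4 = 74; y[3] = 3×6 + 5×6 + 1×4 = 52; y[4] = 5×6 + 1×6 = 36; y[5] = 1×6 = 6

[24, 48, 74, 52, 36, 6]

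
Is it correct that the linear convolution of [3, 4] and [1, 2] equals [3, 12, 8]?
Recompute linear convolution of [3, 4] and [1, 2]: y[0] = 3×1 = 3; y[1] = 3×2 + 4×1 = 10; y[2] = 4×2 = 8 → [3, 10, 8]. Compare to given [3, 12, 8]: they differ at index 1: given 12, correct 10, so answer: No

No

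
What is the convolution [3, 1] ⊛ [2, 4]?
y[0] = 3×2 = 6; y[1] = 3×4 + 1×2 = 14; y[2] = 1×4 = 4

[6, 14, 4]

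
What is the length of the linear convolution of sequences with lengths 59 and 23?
Linear/full convolution length: m + n - 1 = 59 + 23 - 1 = 81

81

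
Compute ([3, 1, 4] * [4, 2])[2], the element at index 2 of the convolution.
Use y[k] = Σ_i a[i]·b[k-i] at k=2. y[2] = 1×2 + 4×4 = 18

18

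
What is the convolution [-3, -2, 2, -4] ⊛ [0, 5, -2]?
y[0] = -3×0 = 0; y[1] = -3×5 + -2×0 = -15; y[2] = -3×-2 + -2×5 + 2×0 = -4; y[3] = -2×-2 + 2×5 + -4×0 = 14; y[4] = 2×-2 + -4×5 = -24; y[5] = -4×-2 = 8

[0, -15, -4, 14, -24, 8]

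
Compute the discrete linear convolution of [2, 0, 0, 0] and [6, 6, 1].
y[0] = 2×6 = 12; y[1] = 2×6 + 0×6 = 12; y[2] = 2×1 + 0×6 + 0×6 = 2; y[3] = 0×1 + 0×6 + 0×6 = 0; y[4] = 0×1 + 0×6 = 0; y[5] = 0×1 = 0

[12, 12, 2, 0, 0, 0]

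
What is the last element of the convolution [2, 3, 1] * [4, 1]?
Use y[k] = Σ_i a[i]·b[k-i] at k=3. y[3] = 1×1 = 1

1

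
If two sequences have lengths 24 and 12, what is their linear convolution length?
Linear/full convolution length: m + n - 1 = 24 + 12 - 1 = 35

35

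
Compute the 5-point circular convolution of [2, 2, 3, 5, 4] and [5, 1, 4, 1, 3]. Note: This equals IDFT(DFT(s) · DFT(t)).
Either evaluate y[k] = Σ_j s[j]·t[(k-j) mod 5] directly, or use IDFT(DFT(s) · DFT(t)). y[0] = 2×5 + 2×3 + 3×1 + 5×4 + 4×1 = 43; y[1] = 2×1 + 2×5 + 3×3 + 5×1 + 4×4 = 42; y[2] = 2×4 + 2×1 + 3×5 + 5×3 + 4×1 = 44; y[3] = 2×1 + 2×4 + 3×1 + 5×5 + 4×3 = 50; y[4] = 2×3 + 2×1 + 3×4 + 5×1 + 4×5 = 45. Result: [43, 42, 44, 50, 45]

[43, 42, 44, 50, 45]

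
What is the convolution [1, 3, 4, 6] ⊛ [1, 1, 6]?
y[0] = 1×1 = 1; y[1] = 1×1 + 3×1 = 4; y[2] = 1×6 + 3×1 + 4×1 = 13; y[3] = 3×6 + 4×1 + 6×1 = 28; y[4] = 4×6 + 6×1 = 30; y[5] = 6×6 = 36

[1, 4, 13, 28, 30, 36]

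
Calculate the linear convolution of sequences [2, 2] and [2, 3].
y[0] = 2×2 = 4; y[1] = 2×3 + 2×2 = 10; y[2] = 2×3 = 6

[4, 10, 6]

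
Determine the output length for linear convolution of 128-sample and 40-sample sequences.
Linear/full convolution length: m + n - 1 = 128 + 40 - 1 = 167

167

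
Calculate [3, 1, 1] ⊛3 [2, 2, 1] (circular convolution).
Use y[k] = Σ_j u[j]·v[(k-j) mod 3]. y[0] = 3×2 + 1×1 + 1×2 = 9; y[1] = 3×2 + 1×2 + 1×1 = 9; y[2] = 3×1 + 1×2 + 1×2 = 7. Result: [9, 9, 7]

[9, 9, 7]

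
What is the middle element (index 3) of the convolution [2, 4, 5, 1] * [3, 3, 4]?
Use y[k] = Σ_i a[i]·b[k-i] at k=3. y[3] = 4×4 + 5×3 + 1×3 = 34

34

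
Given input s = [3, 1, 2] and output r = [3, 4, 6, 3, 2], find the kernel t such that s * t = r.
Output length 5 = len(s) + len(t) - 1 ⇒ len(t) = 3. Solve t forward using t[k] = (r[k] - Σ_{i≥1} s[i]·t[k-i]) / s[0]: t[0] = r[0] / s[0] = 3 / 3 = 1; t[1] = (r[1] - 1×1) / s[0] = (4 - 1×1) / 3 = 1; t[2] = (r[2] - 1×1 - 2×1) / s[0] = (6 - 1×1 - 2×1) / 3 = 1. So t = [1, 1, 1]. Forward-check [3, 1, 2] * [1, 1, 1]: r[0] = 3×1 = 3; r[1] = 3×1 + 1×1 = 4; r[2] = 3×1 + 1×1 + 2×1 = 6; r[3] = 1×1 + 2×1 = 3; r[4] = 2×1 = 2 → [3, 4, 6, 3, 2] ✓

[1, 1, 1]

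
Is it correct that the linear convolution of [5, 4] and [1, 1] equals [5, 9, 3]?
Recompute linear convolution of [5, 4] and [1, 1]: y[0] = 5×1 = 5; y[1] = 5×1 + 4×1 = 9; y[2] = 4×1 = 4 → [5, 9, 4]. Compare to given [5, 9, 3]: they differ at index 2: given 3, correct 4, so answer: No

No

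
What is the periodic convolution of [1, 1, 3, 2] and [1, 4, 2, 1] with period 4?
Use y[k] = Σ_j a[j]·b[(k-j) mod 4]. y[0] = 1×1 + 1×1 + 3×2 + 2×4 = 16; y[1] = 1×4 + 1×1 + 3×1 + 2×2 = 12; y[2] = 1×2 + 1×4 + 3×1 + 2×1 = 11; y[3] = 1×1 + 1×2 + 3×4 + 2×1 = 17. Result: [16, 12, 11, 17]

[16, 12, 11, 17]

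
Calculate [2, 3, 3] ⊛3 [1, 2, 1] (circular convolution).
Use y[k] = Σ_j a[j]·b[(k-j) mod 3]. y[0] = 2×1 + 3×1 + 3×2 = 11; y[1] = 2×2 + 3×1 + 3×1 = 10; y[2] = 2×1 + 3×2 + 3×1 = 11. Result: [11, 10, 11]

[11, 10, 11]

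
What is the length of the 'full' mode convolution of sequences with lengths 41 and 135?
Linear/full convolution length: m + n - 1 = 41 + 135 - 1 = 175

175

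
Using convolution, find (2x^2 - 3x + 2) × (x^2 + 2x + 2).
Ascending coefficients: a = [2, -3, 2], b = [2, 2, 1]. c[0] = 2×2 = 4; c[1] = 2×2 + -3×2 = -2; c[2] = 2×1 + -3×2 + 2×2 = 0; c[3] = -3×1 + 2×2 = 1; c[4] = 2×1 = 2. Result coefficients: [4, -2, 0, 1, 2] → 2x^4 + x^3 - 2x + 4

2x^4 + x^3 - 2x + 4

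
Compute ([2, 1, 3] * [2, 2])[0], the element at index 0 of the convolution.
Use y[k] = Σ_i a[i]·b[k-i] at k=0. y[0] = 2×2 = 4

4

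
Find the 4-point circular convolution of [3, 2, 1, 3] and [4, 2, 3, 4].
Use y[k] = Σ_j s[j]·t[(k-j) mod 4]. y[0] = 3×4 + 2×4 + 1×3 + 3×2 = 29; y[1] = 3×2 + 2×4 + 1×4 + 3×3 = 27; y[2] = 3×3 + 2×2 + 1×4 + 3×4 = 29; y[3] = 3×4 + 2×3 + 1×2 + 3×4 = 32. Result: [29, 27, 29, 32]

[29, 27, 29, 32]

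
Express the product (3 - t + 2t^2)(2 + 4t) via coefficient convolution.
Ascending coefficients: a = [3, -1, 2], b = [2, 4]. c[0] = 3×2 = 6; c[1] = 3×4 + -1×2 = 10; c[2] = -1×4 + 2×2 = 0; c[3] = 2×4 = 8. Result coefficients: [6, 10, 0, 8] → 6 + 10t + 8t^3

6 + 10t + 8t^3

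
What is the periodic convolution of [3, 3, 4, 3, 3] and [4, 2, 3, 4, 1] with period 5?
Use y[k] = Σ_j f[j]·g[(k-j) mod 5]. y[0] = 3×4 + 3×1 + 4×4 + 3×3 + 3×2 = 46; y[1] = 3×2 + 3×4 + 4×1 + 3×4 + 3×3 = 43; y[2] = 3×3 + 3×2 + 4×4 + 3×1 + 3×4 = 46; y[3] = 3×4 + 3×3 + 4×2 + 3×4 + 3×1 = 44; y[4] = 3×1 + 3×4 + 4×3 + 3×2 + 3×4 = 45. Result: [46, 43, 46, 44, 45]

[46, 43, 46, 44, 45]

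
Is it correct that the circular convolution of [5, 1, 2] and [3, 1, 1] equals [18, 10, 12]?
Recompute circular convolution of [5, 1, 2] and [3, 1, 1]: y[0] = 5×3 + 1×1 + 2×1 = 18; y[1] = 5×1 + 1×3 + 2×1 = 10; y[2] = 5×1 + 1×1 + 2×3 = 12 → [18, 10, 12]. Given [18, 10, 12] matches, so answer: Yes

Yes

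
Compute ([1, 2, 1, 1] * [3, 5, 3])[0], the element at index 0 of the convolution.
Use y[k] = Σ_i a[i]·b[k-i] at k=0. y[0] = 1×3 = 3

3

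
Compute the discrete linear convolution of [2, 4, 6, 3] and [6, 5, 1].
y[0] = 2×6 = 12; y[1] = 2×5 + 4×6 = 34; y[2] = 2×1 + 4×5 + 6×6 = 58; y[3] = 4×1 + 6×5 + 3×6 = 52; y[4] = 6×1 + 3×5 = 21; y[5] = 3×1 = 3

[12, 34, 58, 52, 21, 3]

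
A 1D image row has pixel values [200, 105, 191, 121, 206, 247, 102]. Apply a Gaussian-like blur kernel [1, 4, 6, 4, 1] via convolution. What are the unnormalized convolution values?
Convolve image row [200, 105, 191, 121, 206, 247, 102] with kernel [1, 4, 6, 4, 1]: y[0] = 200×1 = 200; y[1] = 200×4 + 105×1 = 905; y[2] = 200×6 + 105×4 + 191×1 = 1811; y[3] = 200×4 + 105×6 + 191×4 + 121×1 = 2315; y[4] = 200×1 + 105×4 + 191×6 + 121×4 + 206×1 = 2456; y[5] = 105×1 + 191×4 + 121×6 + 206×4 + 247×1 = 2666; y[6] = 191×1 + 121×4 + 206×6 + 247×4 + 102×1 = 3001; y[7] = 121×1 + 206×4 + 247×6 + 102×4 = 2835; y[8] = 206×1 + 247×4 + 102×6 = 1806; y[9] = 247×1 + 102×4 = 655; y[10] = 102×1 = 102 → [200, 905, 1811, 2315, 2456, 2666, 3001, 2835, 1806, 655, 102]. Normalization factor = sum(kernel) = 16.

[200, 905, 1811, 2315, 2456, 2666, 3001, 2835, 1806, 655, 102]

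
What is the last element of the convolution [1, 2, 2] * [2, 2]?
Use y[k] = Σ_i a[i]·b[k-i] at k=3. y[3] = 2×2 = 4

4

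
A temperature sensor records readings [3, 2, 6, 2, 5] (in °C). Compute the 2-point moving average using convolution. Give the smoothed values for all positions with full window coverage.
2-point moving average kernel = [1, 1]. Apply in 'valid' mode (full window coverage): avg[0] = (3 + 2) / 2 = 2.5; avg[1] = (2 + 6) / 2 = 4.0; avg[2] = (6 + 2) / 2 = 4.0; avg[3] = (2 + 5) / 2 = 3.5. Smoothed values: [2.5, 4.0, 4.0, 3.5]

[2.5, 4.0, 4.0, 3.5]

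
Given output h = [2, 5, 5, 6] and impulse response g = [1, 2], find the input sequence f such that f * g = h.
Deconvolve h=[2, 5, 5, 6] by g=[1, 2]. Since g[0]=1, solve forward: f[0] = h[0] / 1 = 2; f[1] = (h[1] - 2×2) / 1 = 1; f[2] = (h[2] - 1×2) / 1 = 3. So f = [2, 1, 3]. Check by forward convolution: h[0] = 2×1 = 2; h[1] = 2×2 + 1×1 = 5; h[2] = 1×2 + 3×1 = 5; h[3] = 3×2 = 6

[2, 1, 3]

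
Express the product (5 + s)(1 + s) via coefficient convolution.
Ascending coefficients: a = [5, 1], b = [1, 1]. c[0] = 5×1 = 5; c[1] = 5×1 + 1×1 = 6; c[2] = 1×1 = 1. Result coefficients: [5, 6, 1] → 5 + 6s + s^2

5 + 6s + s^2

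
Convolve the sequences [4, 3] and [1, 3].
y[0] = 4×1 = 4; y[1] = 4×3 + 3×1 = 15; y[2] = 3×3 = 9

[4, 15, 9]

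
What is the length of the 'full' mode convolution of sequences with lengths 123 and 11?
Linear/full convolution length: m + n - 1 = 123 + 11 - 1 = 133

133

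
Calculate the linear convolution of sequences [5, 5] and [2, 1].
y[0] = 5×2 = 10; y[1] = 5×1 + 5×2 = 15; y[2] = 5×1 = 5

[10, 15, 5]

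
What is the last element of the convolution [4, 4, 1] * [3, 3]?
Use y[k] = Σ_i a[i]·b[k-i] at k=3. y[3] = 1×3 = 3

3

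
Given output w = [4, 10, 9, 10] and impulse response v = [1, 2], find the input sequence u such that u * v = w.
Deconvolve w=[4, 10, 9, 10] by v=[1, 2]. Since v[0]=1, solve forward: u[0] = w[0] / 1 = 4; u[1] = (w[1] - 4×2) / 1 = 2; u[2] = (w[2] - 2×2) / 1 = 5. So u = [4, 2, 5]. Check by forward convolution: w[0] = 4×1 = 4; w[1] = 4×2 + 2×1 = 10; w[2] = 2×2 + 5×1 = 9; w[3] = 5×2 = 10

[4, 2, 5]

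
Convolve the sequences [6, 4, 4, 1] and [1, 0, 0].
y[0] = 6×1 = 6; y[1] = 6×0 + 4×1 = 4; y[2] = 6×0 + 4×0 + 4×1 = 4; y[3] = 4×0 + 4×0 + 1×1 = 1; y[4] = 4×0 + 1×0 = 0; y[5] = 1×0 = 0

[6, 4, 4, 1, 0, 0]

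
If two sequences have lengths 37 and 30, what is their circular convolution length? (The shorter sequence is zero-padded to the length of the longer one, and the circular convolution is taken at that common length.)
Circular convolution (zero-padding the shorter input) has length max(m, n) = max(37, 30) = 37

37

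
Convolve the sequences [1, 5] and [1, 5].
y[0] = 1×1 = 1; y[1] = 1×5 + 5×1 = 10; y[2] = 5×5 = 25

[1, 10, 25]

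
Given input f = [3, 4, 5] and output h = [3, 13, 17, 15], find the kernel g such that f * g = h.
Output length 4 = len(f) + len(g) - 1 ⇒ len(g) = 2. Solve g forward using g[k] = (h[k] - Σ_{i≥1} f[i]·g[k-i]) / f[0]: g[0] = h[0] / f[0] = 3 / 3 = 1; g[1] = (h[1] - 4×1) / f[0] = (13 - 4×1) / 3 = 3. So g = [1, 3]. Forward-check [3, 4, 5] * [1, 3]: h[0] = 3×1 = 3; h[1] = 3×3 + 4×1 = 13; h[2] = 4×3 + 5×1 = 17; h[3] = 5×3 = 15 → [3, 13, 17, 15] ✓

[1, 3]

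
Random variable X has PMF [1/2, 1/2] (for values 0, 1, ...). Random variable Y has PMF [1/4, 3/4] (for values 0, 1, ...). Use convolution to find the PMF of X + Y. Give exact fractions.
P(X+Y=k) = Σ_i P(X=i)·P(Y=k-i) — a convolution of [1/2, 1/2] and [1/4, 3/4]. P(X+Y=0) = (1/2)×(1/4) = 1/8; P(X+Y=1) = (1/2)×(3/4) + (1/2)×(1/4) = 3/8 + 1/8 = 1/2; P(X+Y=2) = (1/2)×(3/4) = 3/8. PMF: [1/8, 1/2, 3/8] (sums to 1 ✓)

[1/8, 1/2, 3/8]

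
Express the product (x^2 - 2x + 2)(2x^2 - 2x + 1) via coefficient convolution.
Ascending coefficients: a = [2, -2, 1], b = [1, -2, 2]. c[0] = 2×1 = 2; c[1] = 2×-2 + -2×1 = -6; c[2] = 2×2 + -2×-2 + 1×1 = 9; c[3] = -2×2 + 1×-2 = -6; c[4] = 1×2 = 2. Result coefficients: [2, -6, 9, -6, 2] → 2x^4 - 6x^3 + 9x^2 - 6x + 2

2x^4 - 6x^3 + 9x^2 - 6x + 2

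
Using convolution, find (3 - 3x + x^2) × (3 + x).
Ascending coefficients: a = [3, -3, 1], b = [3, 1]. c[0] = 3×3 = 9; c[1] = 3×1 + -3×3 = -6; c[2] = -3×1 + 1×3 = 0; c[3] = 1×1 = 1. Result coefficients: [9, -6, 0, 1] → 9 - 6x + x^3

9 - 6x + x^3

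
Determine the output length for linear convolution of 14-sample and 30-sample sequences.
Linear/full convolution length: m + n - 1 = 14 + 30 - 1 = 43

43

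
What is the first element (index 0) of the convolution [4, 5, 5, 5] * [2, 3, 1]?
Use y[k] = Σ_i a[i]·b[k-i] at k=0. y[0] = 4×2 = 8

8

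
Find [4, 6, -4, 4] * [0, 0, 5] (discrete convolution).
y[0] = 4×0 = 0; y[1] = 4×0 + 6×0 = 0; y[2] = 4×5 + 6×0 + -4×0 = 20; y[3] = 6×5 + -4×0 + 4×0 = 30; y[4] = -4×5 + 4×0 = -20; y[5] = 4×5 = 20

[0, 0, 20, 30, -20, 20]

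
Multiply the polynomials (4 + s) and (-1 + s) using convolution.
Ascending coefficients: a = [4, 1], b = [-1, 1]. c[0] = 4×-1 = -4; c[1] = 4×1 + 1×-1 = 3; c[2] = 1×1 = 1. Result coefficients: [-4, 3, 1] → -4 + 3s + s^2

-4 + 3s + s^2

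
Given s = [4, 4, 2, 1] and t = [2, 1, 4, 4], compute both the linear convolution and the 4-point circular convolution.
Linear: y_lin[0] = 4×2 = 8; y_lin[1] = 4×1 + 4×2 = 12; y_lin[2] = 4×4 + 4×1 + 2×2 = 24; y_lin[3] = 4×4 + 4×4 + 2×1 + 1×2 = 36; y_lin[4] = 4×4 + 2×4 + 1×1 = 25; y_lin[5] = 2×4 + 1×4 = 12; y_lin[6] = 1×4 = 4 → [8, 12, 24, 36, 25, 12, 4]. Circular (length 4): y[0] = 4×2 + 4×4 + 2×4 + 1×1 = 33; y[1] = 4×1 + 4×2 + 2×4 + 1×4 = 24; y[2] = 4×4 + 4×1 + 2×2 + 1×4 = 28; y[3] = 4×4 + 4×4 + 2×1 + 1×2 = 36 → [33, 24, 28, 36]

Linear: [8, 12, 24, 36, 25, 12, 4], Circular: [33, 24, 28, 36]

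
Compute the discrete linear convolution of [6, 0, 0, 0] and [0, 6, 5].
y[0] = 6×0 = 0; y[1] = 6×6 + 0×0 = 36; y[2] = 6×5 + 0×6 + 0×0 = 30; y[3] = 0×5 + 0×6 + 0×0 = 0; y[4] = 0×5 + 0×6 = 0; y[5] = 0×5 = 0

[0, 36, 30, 0, 0, 0]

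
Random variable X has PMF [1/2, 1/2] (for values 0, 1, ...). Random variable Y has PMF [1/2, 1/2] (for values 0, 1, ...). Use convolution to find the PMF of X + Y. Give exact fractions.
P(X+Y=k) = Σ_i P(X=i)·P(Y=k-i) — a convolution of [1/2, 1/2] and [1/2, 1/2]. P(X+Y=0) = (1/2)×(1/2) = 1/4; P(X+Y=1) = (1/2)×(1/2) + (1/2)×(1/2) = 1/4 + 1/4 = 1/2; P(X+Y=2) = (1/2)×(1/2) = 1/4. PMF: [1/4, 1/2, 1/4] (sums to 1 ✓)

[1/4, 1/2, 1/4]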